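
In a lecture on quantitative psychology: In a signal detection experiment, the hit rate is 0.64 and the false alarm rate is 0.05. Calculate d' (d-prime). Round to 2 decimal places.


d' = z(HR) - z(FAR)
z(0.64) = 0.3585
z(0.05) = -1.6449
d' = 0.3585 - -1.6449
= 2.00


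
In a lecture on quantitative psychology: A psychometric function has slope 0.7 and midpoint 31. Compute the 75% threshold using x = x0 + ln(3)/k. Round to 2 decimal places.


At P = 0.75: 0.75 = 1/(1 + e^(-k*(x-x0)))
Solving: e^(-k*(x-x0)) = 1/3
x = x0 + ln(3)/k
ln(3) = 1.0986
x = 31 + 1.0986/0.7
= 31 + 1.5694
= 32.57


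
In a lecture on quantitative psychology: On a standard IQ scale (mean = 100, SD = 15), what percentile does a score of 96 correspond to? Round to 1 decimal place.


z = (IQ - mean) / SD
z = (96 - 100) / 15 = -0.2667
Percentile = Phi(-0.2667) * 100
Phi(-0.2667) = 0.39485
= 39.5


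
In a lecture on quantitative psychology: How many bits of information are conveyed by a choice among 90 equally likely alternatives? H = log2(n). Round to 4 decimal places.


H = log2(n)
H = log2(90)
= 6.4919


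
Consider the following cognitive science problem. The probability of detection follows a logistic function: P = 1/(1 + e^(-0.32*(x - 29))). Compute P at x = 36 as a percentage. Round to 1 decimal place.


P(x) = 1/(1 + e^(-0.32*(36 - 29)))
Exponent = -0.32 * 7 = -2.24
e^(-2.24) = 0.106459
P = 1/(1 + 0.106459) = 0.903784
Percentage = 90.4


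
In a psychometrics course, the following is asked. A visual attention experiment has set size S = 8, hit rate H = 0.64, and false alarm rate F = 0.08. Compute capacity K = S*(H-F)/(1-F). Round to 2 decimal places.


K = S * (H - F) / (1 - F)
H - F = 0.56
1 - F = 0.92
K = 8 * 0.56 / 0.92
= 4.87


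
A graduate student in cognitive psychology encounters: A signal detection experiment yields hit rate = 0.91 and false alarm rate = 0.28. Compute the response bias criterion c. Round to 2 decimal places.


c = -0.5 * (z(HR) + z(FAR))
z(0.91) = 1.3408
z(0.28) = -0.5828
c = -0.5 * (1.3408 + -0.5828)
= -0.5 * 0.758
= -0.38


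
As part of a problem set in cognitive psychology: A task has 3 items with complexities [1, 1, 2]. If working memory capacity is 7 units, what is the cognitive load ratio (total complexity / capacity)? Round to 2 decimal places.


Total complexity = 1 + 1 + 2 = 4
Load = total / capacity = 4 / 7
= 0.57


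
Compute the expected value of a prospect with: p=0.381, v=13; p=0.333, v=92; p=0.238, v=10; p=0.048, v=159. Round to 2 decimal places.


EU = sum(p_i * v_i)
0.381 * 13 = 4.953
0.333 * 92 = 30.636
0.238 * 10 = 2.38
0.048 * 159 = 7.632
EU = 4.953 + 30.636 + 2.38 + 7.632
= 45.60


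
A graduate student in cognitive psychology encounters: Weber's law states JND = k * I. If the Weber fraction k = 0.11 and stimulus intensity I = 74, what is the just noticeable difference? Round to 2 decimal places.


JND = k * I
JND = 0.11 * 74
= 8.14


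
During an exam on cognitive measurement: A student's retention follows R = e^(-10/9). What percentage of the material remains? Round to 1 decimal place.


R = e^(-t/S)
-t/S = -10/9 = -1.111111
R = e^(-1.111111) = 0.329193
Percentage = 0.329193 * 100
= 32.9


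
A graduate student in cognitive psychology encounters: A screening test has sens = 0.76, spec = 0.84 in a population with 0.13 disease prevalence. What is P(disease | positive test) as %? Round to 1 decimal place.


PPV = (sens * prev) / (sens * prev + (1-spec) * (1-prev))
Numerator = 0.76 * 0.13 = 0.0988
P(positive and no disease) = (1 - spec) * (1 - prev) = (1 - 0.84) * (1 - 0.13) = 0.1392
Denominator = 0.0988 + 0.1392 = 0.238
PPV = 0.0988 / 0.238 = 0.415126
As percentage = 41.5


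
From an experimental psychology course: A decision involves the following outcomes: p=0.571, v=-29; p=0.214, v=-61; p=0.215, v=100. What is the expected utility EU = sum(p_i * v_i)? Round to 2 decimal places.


EU = sum(p_i * v_i)
0.571 * -29 = -16.559
0.214 * -61 = -13.054
0.215 * 100 = 21.5
EU = -16.559 + -13.054 + 21.5
= -8.11


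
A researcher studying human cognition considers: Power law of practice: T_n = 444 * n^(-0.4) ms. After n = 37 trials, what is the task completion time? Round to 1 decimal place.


T_n = 444 * 37^(-0.4)
37^(-0.4) = 0.235895
T_n = 444 * 0.235895
= 104.7 ms


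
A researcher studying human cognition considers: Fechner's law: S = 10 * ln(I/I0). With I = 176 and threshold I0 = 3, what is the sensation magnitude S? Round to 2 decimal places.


S = 10 * ln(176/3)
I/I0 = 58.666667
ln(58.666667) = 4.0719
S = 10 * 4.0719
= 40.72


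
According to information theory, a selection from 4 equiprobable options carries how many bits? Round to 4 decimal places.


H = log2(n)
H = log2(4)
= 2.0000


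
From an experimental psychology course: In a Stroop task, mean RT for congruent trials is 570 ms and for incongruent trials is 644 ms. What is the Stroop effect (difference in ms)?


Stroop effect = RT(incongruent) - RT(congruent)
= 644 - 570
= 74 ms


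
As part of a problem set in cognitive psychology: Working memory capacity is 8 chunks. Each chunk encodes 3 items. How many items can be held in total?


Total items = chunks * items_per_chunk
= 8 * 3
= 24


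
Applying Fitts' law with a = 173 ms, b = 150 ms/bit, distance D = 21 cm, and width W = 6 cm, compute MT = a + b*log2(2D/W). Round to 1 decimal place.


MT = 173 + 150 * log2(2*21/6)
2D/W = 7.0
log2(7.0) = 2.8074
MT = 173 + 150 * 2.8074
= 594.1 ms


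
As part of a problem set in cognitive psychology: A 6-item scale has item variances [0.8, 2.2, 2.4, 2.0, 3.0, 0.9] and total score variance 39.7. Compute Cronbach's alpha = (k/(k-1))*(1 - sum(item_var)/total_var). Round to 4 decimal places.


alpha = (k/(k-1)) * (1 - sum(s_i^2)/s_total^2)
sum(item variances) = 11.3
k/(k-1) = 6/5 = 1.2
1 - 11.3/39.7 = 1 - 0.284635 = 0.715365
alpha = 1.2 * 0.715365
= 0.8584


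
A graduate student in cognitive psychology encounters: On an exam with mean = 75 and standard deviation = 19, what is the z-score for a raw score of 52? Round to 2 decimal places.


z = (X - mu) / sigma
= (52 - 75) / 19
= -23 / 19
= -1.21


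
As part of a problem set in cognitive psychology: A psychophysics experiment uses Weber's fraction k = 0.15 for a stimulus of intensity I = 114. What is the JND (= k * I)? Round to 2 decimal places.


JND = k * I
JND = 0.15 * 114
= 17.10


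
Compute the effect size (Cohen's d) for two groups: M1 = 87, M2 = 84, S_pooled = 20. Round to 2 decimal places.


Cohen's d = (M1 - M2) / S_pooled
= (87 - 84) / 20
= 3 / 20
= 0.15


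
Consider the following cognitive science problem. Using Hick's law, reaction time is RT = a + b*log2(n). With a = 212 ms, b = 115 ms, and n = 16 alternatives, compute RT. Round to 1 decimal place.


RT = 212 + 115 * log2(16)
log2(16) = 4.0
RT = 212 + 115 * 4.0
= 212 + 460.0
= 672.0 ms


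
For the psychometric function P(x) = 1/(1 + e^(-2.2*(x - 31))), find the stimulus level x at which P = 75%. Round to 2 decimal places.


At P = 0.75: 0.75 = 1/(1 + e^(-k*(x-x0)))
Solving: e^(-k*(x-x0)) = 1/3
x = x0 + ln(3)/k
ln(3) = 1.0986
x = 31 + 1.0986/2.2
= 31 + 0.4994
= 31.50


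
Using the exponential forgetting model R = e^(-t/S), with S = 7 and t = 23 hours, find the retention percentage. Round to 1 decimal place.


R = e^(-t/S)
-t/S = -23/7 = -3.285714
R = e^(-3.285714) = 0.037414
Percentage = 0.037414 * 100
= 3.7


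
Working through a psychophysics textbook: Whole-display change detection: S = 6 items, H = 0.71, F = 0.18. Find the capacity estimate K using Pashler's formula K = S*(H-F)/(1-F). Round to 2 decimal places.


K = S * (H - F) / (1 - F)
H - F = 0.53
1 - F = 0.82
K = 6 * 0.53 / 0.82
= 3.88


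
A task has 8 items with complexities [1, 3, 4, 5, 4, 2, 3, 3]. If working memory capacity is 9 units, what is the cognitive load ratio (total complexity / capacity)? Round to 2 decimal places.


Total complexity = 1 + 3 + 4 + 5 + 4 + 2 + 3 + 3 = 25
Load = total / capacity = 25 / 9
= 2.78


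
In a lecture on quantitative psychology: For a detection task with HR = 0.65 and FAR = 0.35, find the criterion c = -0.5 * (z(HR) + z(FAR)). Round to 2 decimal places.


c = -0.5 * (z(HR) + z(FAR))
z(0.65) = 0.3853
z(0.35) = -0.3853
c = -0.5 * (0.3853 + -0.3853)
= -0.5 * 0.0
= 0.00


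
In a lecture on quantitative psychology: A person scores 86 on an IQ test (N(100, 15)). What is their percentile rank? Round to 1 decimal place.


z = (IQ - mean) / SD
z = (86 - 100) / 15 = -0.9333
Percentile = Phi(-0.9333) * 100
Phi(-0.9333) = 0.175333
= 17.5


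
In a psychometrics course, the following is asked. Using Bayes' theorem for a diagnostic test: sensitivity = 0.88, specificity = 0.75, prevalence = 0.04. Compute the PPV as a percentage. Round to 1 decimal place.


PPV = (sens * prev) / (sens * prev + (1-spec) * (1-prev))
Numerator = 0.88 * 0.04 = 0.0352
P(positive and no disease) = (1 - spec) * (1 - prev) = (1 - 0.75) * (1 - 0.04) = 0.24
Denominator = 0.0352 + 0.24 = 0.2752
PPV = 0.0352 / 0.2752 = 0.127907
As percentage = 12.8


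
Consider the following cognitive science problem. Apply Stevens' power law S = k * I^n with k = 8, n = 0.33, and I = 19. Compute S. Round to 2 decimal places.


S = 8 * 19^0.33
19^0.33 = 2.6423
S = 8 * 2.6423
= 21.14


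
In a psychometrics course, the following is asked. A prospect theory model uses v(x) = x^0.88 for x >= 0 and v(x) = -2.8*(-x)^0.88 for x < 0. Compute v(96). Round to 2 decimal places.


Since x = 96 >= 0, use v(x) = x^0.88
96^0.88 = 55.5135
v(96) = 55.51


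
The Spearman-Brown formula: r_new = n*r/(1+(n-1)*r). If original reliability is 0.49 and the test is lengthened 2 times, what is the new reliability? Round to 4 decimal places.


r_new = n*r / (1 + (n-1)*r)
Numerator = 2 * 0.49 = 0.98
Denominator = 1 + 1 * 0.49 = 1.49
r_new = 0.98 / 1.49
= 0.6577


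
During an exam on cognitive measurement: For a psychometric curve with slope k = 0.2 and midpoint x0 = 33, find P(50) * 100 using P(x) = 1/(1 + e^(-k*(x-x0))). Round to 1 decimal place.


P(x) = 1/(1 + e^(-0.2*(50 - 33)))
Exponent = -0.2 * 17 = -3.4
e^(-3.4) = 0.033373
P = 1/(1 + 0.033373) = 0.967705
Percentage = 96.8


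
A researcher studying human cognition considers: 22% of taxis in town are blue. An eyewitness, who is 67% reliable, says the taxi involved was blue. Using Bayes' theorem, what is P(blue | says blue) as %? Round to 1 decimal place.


P(blue | says blue) = P(says blue | blue)*P(blue) / [P(says blue | blue)*P(blue) + P(says blue | not blue)*P(not blue)]
Numerator = 0.67 * 0.22 = 0.1474
False identification = 0.33 * 0.78 = 0.2574
P = 0.1474 / (0.1474 + 0.2574)
= 0.1474 / 0.4048
As percentage = 36.4


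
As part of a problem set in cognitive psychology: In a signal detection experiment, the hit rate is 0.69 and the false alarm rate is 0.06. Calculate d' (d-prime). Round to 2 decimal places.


d' = z(HR) - z(FAR)
z(0.69) = 0.4959
z(0.06) = -1.5548
d' = 0.4959 - -1.5548
= 2.05


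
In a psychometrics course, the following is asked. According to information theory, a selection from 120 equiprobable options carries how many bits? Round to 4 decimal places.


H = log2(n)
H = log2(120)
= 6.9069


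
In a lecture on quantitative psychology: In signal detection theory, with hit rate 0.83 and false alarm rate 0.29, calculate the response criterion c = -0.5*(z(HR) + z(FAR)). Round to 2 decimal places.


c = -0.5 * (z(HR) + z(FAR))
z(0.83) = 0.9542
z(0.29) = -0.5534
c = -0.5 * (0.9542 + -0.5534)
= -0.5 * 0.4008
= -0.20


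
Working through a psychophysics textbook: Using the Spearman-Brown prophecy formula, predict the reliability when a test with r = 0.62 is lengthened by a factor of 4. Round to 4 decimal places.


r_new = n*r / (1 + (n-1)*r)
Numerator = 4 * 0.62 = 2.48
Denominator = 1 + 3 * 0.62 = 2.86
r_new = 2.48 / 2.86
= 0.8671


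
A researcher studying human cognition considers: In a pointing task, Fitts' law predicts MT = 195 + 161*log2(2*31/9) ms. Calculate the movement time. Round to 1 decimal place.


MT = 195 + 161 * log2(2*31/9)
2D/W = 6.888889
log2(6.888889) = 2.7843
MT = 195 + 161 * 2.7843
= 643.3 ms


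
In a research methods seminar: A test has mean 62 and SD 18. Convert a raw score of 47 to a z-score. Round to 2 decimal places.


z = (X - mu) / sigma
= (47 - 62) / 18
= -15 / 18
= -0.83


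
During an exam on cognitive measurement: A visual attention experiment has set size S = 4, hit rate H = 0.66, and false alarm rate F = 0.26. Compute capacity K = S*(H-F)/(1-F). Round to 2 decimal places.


K = S * (H - F) / (1 - F)
H - F = 0.4
1 - F = 0.74
K = 4 * 0.4 / 0.74
= 2.16


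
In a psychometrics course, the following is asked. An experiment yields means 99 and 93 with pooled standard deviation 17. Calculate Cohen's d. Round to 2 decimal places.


Cohen's d = (M1 - M2) / S_pooled
= (99 - 93) / 17
= 6 / 17
= 0.35


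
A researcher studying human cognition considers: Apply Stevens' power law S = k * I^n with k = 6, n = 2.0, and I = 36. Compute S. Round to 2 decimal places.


S = 6 * 36^2.0
36^2.0 = 1296.0
S = 6 * 1296.0
= 7776.00


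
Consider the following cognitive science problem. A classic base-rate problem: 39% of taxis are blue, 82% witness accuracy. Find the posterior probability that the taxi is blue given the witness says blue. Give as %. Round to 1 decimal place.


P(blue | says blue) = P(says blue | blue)*P(blue) / [P(says blue | blue)*P(blue) + P(says blue | not blue)*P(not blue)]
Numerator = 0.82 * 0.39 = 0.3198
False identification = 0.18 * 0.61 = 0.1098
P = 0.3198 / (0.3198 + 0.1098)
= 0.3198 / 0.4296
As percentage = 74.4


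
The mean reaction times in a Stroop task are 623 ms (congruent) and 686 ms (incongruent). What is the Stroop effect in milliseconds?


Stroop effect = RT(incongruent) - RT(congruent)
= 686 - 623
= 63 ms


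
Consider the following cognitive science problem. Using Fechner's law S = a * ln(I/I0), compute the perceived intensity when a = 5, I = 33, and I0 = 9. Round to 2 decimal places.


S = 5 * ln(33/9)
I/I0 = 3.666667
ln(3.666667) = 1.2993
S = 5 * 1.2993
= 6.50


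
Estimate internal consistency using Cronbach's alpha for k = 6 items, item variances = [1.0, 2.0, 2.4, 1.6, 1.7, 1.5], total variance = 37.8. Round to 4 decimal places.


alpha = (k/(k-1)) * (1 - sum(s_i^2)/s_total^2)
sum(item variances) = 10.2
k/(k-1) = 6/5 = 1.2
1 - 10.2/37.8 = 1 - 0.269841 = 0.730159
alpha = 1.2 * 0.730159
= 0.8762


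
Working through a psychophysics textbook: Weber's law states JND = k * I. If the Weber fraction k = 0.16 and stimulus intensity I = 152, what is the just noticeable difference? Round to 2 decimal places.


JND = k * I
JND = 0.16 * 152
= 24.32


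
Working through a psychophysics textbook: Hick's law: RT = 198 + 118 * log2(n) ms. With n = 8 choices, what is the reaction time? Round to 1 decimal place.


RT = 198 + 118 * log2(8)
log2(8) = 3.0
RT = 198 + 118 * 3.0
= 198 + 354.0
= 552.0 ms


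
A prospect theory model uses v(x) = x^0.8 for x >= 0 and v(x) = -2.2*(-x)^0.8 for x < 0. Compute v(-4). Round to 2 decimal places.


Since x = -4 < 0, use v(x) = -lambda*(-x)^alpha
(-x) = 4
4^0.8 = 3.0314
v(-4) = -2.2 * 3.0314
= -6.67


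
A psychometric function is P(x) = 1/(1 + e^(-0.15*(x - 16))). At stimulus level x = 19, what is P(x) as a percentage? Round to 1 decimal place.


P(x) = 1/(1 + e^(-0.15*(19 - 16)))
Exponent = -0.15 * 3 = -0.45
e^(-0.45) = 0.637628
P = 1/(1 + 0.637628) = 0.610639
Percentage = 61.1


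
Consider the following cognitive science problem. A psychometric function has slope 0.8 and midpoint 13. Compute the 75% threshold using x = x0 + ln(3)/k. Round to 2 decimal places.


At P = 0.75: 0.75 = 1/(1 + e^(-k*(x-x0)))
Solving: e^(-k*(x-x0)) = 1/3
x = x0 + ln(3)/k
ln(3) = 1.0986
x = 13 + 1.0986/0.8
= 13 + 1.3732
= 14.37


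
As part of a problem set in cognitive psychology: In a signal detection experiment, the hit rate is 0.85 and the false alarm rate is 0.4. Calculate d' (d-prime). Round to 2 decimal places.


d' = z(HR) - z(FAR)
z(0.85) = 1.0364
z(0.4) = -0.2533
d' = 1.0364 - -0.2533
= 1.29


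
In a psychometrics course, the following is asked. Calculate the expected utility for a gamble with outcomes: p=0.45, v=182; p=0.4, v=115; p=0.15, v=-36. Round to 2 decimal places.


EU = sum(p_i * v_i)
0.45 * 182 = 81.9
0.4 * 115 = 46.0
0.15 * -36 = -5.4
EU = 81.9 + 46.0 + -5.4
= 122.50


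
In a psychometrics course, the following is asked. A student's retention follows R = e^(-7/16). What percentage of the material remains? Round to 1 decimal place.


R = e^(-t/S)
-t/S = -7/16 = -0.4375
R = e^(-0.4375) = 0.645649
Percentage = 0.645649 * 100
= 64.6


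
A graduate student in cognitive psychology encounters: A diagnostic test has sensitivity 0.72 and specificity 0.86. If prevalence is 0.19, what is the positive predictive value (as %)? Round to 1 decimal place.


PPV = (sens * prev) / (sens * prev + (1-spec) * (1-prev))
Numerator = 0.72 * 0.19 = 0.1368
P(positive and no disease) = (1 - spec) * (1 - prev) = (1 - 0.86) * (1 - 0.19) = 0.1134
Denominator = 0.1368 + 0.1134 = 0.2502
PPV = 0.1368 / 0.2502 = 0.546763
As percentage = 54.7


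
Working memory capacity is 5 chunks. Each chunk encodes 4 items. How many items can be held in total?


Total items = chunks * items_per_chunk
= 5 * 4
= 20


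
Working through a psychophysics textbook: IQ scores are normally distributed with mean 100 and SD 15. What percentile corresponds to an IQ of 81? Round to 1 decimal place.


z = (IQ - mean) / SD
z = (81 - 100) / 15 = -1.2667
Percentile = Phi(-1.2667) * 100
Phi(-1.2667) = 0.102631
= 10.3


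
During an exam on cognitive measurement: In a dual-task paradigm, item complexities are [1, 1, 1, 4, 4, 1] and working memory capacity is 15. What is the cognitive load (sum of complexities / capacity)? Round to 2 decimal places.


Total complexity = 1 + 1 + 1 + 4 + 4 + 1 = 12
Load = total / capacity = 12 / 15
= 0.80


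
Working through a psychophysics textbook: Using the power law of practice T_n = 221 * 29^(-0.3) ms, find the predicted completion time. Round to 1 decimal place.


T_n = 221 * 29^(-0.3)
29^(-0.3) = 0.36415
T_n = 221 * 0.36415
= 80.5 ms


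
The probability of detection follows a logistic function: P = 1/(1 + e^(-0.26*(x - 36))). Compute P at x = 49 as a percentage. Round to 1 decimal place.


P(x) = 1/(1 + e^(-0.26*(49 - 36)))
Exponent = -0.26 * 13 = -3.38
e^(-3.38) = 0.034047
P = 1/(1 + 0.034047) = 0.967074
Percentage = 96.7


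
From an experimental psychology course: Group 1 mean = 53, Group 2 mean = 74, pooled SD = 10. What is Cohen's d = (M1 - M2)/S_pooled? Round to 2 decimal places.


Cohen's d = (M1 - M2) / S_pooled
= (53 - 74) / 10
= -21 / 10
= -2.10


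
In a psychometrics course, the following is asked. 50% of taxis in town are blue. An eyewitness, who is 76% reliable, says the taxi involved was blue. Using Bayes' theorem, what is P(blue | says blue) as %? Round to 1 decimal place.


P(blue | says blue) = P(says blue | blue)*P(blue) / [P(says blue | blue)*P(blue) + P(says blue | not blue)*P(not blue)]
Numerator = 0.76 * 0.5 = 0.38
False identification = 0.24 * 0.5 = 0.12
P = 0.38 / (0.38 + 0.12)
= 0.38 / 0.5
As percentage = 76.0


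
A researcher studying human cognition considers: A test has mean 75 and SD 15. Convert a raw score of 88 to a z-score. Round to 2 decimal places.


z = (X - mu) / sigma
= (88 - 75) / 15
= 13 / 15
= 0.87


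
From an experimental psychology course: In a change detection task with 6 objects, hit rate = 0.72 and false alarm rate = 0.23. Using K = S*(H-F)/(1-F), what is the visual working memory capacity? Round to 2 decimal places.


K = S * (H - F) / (1 - F)
H - F = 0.49
1 - F = 0.77
K = 6 * 0.49 / 0.77
= 3.82


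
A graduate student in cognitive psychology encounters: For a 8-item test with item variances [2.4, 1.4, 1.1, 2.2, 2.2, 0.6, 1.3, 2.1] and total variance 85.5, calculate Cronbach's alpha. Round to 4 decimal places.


alpha = (k/(k-1)) * (1 - sum(s_i^2)/s_total^2)
sum(item variances) = 13.3
k/(k-1) = 8/7 = 1.142857
1 - 13.3/85.5 = 1 - 0.155556 = 0.844444
alpha = 1.142857 * 0.844444
= 0.9651


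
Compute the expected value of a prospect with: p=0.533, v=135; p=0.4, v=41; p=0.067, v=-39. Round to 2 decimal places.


EU = sum(p_i * v_i)
0.533 * 135 = 71.955
0.4 * 41 = 16.4
0.067 * -39 = -2.613
EU = 71.955 + 16.4 + -2.613
= 85.74


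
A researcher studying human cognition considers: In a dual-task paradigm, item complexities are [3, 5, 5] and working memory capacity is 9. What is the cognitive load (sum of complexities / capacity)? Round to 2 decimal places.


Total complexity = 3 + 5 + 5 = 13
Load = total / capacity = 13 / 9
= 1.44


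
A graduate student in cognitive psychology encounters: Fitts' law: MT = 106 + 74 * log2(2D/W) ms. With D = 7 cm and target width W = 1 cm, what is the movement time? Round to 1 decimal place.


MT = 106 + 74 * log2(2*7/1)
2D/W = 14.0
log2(14.0) = 3.8074
MT = 106 + 74 * 3.8074
= 387.7 ms


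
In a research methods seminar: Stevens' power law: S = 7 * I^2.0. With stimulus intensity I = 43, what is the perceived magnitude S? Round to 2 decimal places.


S = 7 * 43^2.0
43^2.0 = 1849.0
S = 7 * 1849.0
= 12943.00


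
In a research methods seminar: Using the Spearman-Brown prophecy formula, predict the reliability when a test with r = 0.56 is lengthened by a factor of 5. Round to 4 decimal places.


r_new = n*r / (1 + (n-1)*r)
Numerator = 5 * 0.56 = 2.8
Denominator = 1 + 4 * 0.56 = 3.24
r_new = 2.8 / 3.24
= 0.8642


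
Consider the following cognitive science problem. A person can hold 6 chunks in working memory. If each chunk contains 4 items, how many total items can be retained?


Total items = chunks * items_per_chunk
= 6 * 4
= 24


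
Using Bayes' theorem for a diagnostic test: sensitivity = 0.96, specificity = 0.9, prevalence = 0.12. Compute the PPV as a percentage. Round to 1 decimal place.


PPV = (sens * prev) / (sens * prev + (1-spec) * (1-prev))
Numerator = 0.96 * 0.12 = 0.1152
P(positive and no disease) = (1 - spec) * (1 - prev) = (1 - 0.9) * (1 - 0.12) = 0.088
Denominator = 0.1152 + 0.088 = 0.2032
PPV = 0.1152 / 0.2032 = 0.566929
As percentage = 56.7


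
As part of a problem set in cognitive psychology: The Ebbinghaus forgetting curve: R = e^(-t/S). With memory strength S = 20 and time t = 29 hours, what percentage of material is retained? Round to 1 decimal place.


R = e^(-t/S)
-t/S = -29/20 = -1.45
R = e^(-1.45) = 0.23457
Percentage = 0.23457 * 100
= 23.5


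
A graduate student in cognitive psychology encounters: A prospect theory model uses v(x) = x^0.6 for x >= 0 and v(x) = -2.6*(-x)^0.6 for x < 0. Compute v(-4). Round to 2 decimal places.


Since x = -4 < 0, use v(x) = -lambda*(-x)^alpha
(-x) = 4
4^0.6 = 2.2974
v(-4) = -2.6 * 2.2974
= -5.97


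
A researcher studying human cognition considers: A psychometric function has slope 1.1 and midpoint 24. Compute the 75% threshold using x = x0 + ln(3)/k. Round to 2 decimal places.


At P = 0.75: 0.75 = 1/(1 + e^(-k*(x-x0)))
Solving: e^(-k*(x-x0)) = 1/3
x = x0 + ln(3)/k
ln(3) = 1.0986
x = 24 + 1.0986/1.1
= 24 + 0.9987
= 25.00


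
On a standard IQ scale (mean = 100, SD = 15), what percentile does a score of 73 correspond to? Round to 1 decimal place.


z = (IQ - mean) / SD
z = (73 - 100) / 15 = -1.8
Percentile = Phi(-1.8) * 100
Phi(-1.8) = 0.03593
= 3.6


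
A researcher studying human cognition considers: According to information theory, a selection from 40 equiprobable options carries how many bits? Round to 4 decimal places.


H = log2(n)
H = log2(40)
= 5.3219


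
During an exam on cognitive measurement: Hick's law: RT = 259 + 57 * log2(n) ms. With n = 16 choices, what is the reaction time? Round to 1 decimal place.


RT = 259 + 57 * log2(16)
log2(16) = 4.0
RT = 259 + 57 * 4.0
= 259 + 228.0
= 487.0 ms


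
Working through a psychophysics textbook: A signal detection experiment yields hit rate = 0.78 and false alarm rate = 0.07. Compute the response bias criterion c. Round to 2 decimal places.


c = -0.5 * (z(HR) + z(FAR))
z(0.78) = 0.7722
z(0.07) = -1.4758
c = -0.5 * (0.7722 + -1.4758)
= -0.5 * -0.7036
= 0.35


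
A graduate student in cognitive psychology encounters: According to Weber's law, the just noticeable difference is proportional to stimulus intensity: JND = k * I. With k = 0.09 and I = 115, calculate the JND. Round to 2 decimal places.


JND = k * I
JND = 0.09 * 115
= 10.35


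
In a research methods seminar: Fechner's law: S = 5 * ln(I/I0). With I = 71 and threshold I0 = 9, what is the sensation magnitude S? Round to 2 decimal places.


S = 5 * ln(71/9)
I/I0 = 7.888889
ln(7.888889) = 2.0655
S = 5 * 2.0655
= 10.33


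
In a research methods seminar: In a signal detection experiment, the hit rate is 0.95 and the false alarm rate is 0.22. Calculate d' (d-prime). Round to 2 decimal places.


d' = z(HR) - z(FAR)
z(0.95) = 1.6449
z(0.22) = -0.7722
d' = 1.6449 - -0.7722
= 2.42


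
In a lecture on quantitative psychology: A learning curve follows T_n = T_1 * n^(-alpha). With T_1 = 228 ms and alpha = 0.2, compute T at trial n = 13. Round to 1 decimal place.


T_n = 228 * 13^(-0.2)
13^(-0.2) = 0.598703
T_n = 228 * 0.598703
= 136.5 ms


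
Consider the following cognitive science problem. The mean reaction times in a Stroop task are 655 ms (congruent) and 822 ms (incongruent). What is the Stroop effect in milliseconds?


Stroop effect = RT(incongruent) - RT(congruent)
= 822 - 655
= 167 ms


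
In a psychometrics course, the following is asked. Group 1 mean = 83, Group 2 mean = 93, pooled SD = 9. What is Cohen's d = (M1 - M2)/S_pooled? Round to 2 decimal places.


Cohen's d = (M1 - M2) / S_pooled
= (83 - 93) / 9
= -10 / 9
= -1.11


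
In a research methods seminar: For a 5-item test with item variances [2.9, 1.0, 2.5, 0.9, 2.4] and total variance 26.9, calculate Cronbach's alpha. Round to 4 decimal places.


alpha = (k/(k-1)) * (1 - sum(s_i^2)/s_total^2)
sum(item variances) = 9.7
k/(k-1) = 5/4 = 1.25
1 - 9.7/26.9 = 1 - 0.360595 = 0.639405
alpha = 1.25 * 0.639405
= 0.7993


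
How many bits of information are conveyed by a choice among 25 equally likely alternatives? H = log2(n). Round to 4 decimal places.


H = log2(n)
H = log2(25)
= 4.6439


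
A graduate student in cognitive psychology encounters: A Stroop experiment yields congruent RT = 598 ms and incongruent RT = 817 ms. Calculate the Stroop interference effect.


Stroop effect = RT(incongruent) - RT(congruent)
= 817 - 598
= 219 ms


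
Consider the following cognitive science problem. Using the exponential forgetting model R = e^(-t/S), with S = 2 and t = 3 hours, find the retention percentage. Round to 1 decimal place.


R = e^(-t/S)
-t/S = -3/2 = -1.5
R = e^(-1.5) = 0.22313
Percentage = 0.22313 * 100
= 22.3


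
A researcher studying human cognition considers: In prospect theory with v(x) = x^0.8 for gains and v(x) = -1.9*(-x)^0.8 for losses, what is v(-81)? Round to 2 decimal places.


Since x = -81 < 0, use v(x) = -lambda*(-x)^alpha
(-x) = 81
81^0.8 = 33.6347
v(-81) = -1.9 * 33.6347
= -63.91


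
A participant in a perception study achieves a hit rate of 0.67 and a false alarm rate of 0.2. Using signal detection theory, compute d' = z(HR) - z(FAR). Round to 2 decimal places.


d' = z(HR) - z(FAR)
z(0.67) = 0.4399
z(0.2) = -0.8416
d' = 0.4399 - -0.8416
= 1.28


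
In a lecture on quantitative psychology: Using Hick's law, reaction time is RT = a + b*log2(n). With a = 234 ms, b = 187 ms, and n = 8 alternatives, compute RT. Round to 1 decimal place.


RT = 234 + 187 * log2(8)
log2(8) = 3.0
RT = 234 + 187 * 3.0
= 234 + 561.0
= 795.0 ms


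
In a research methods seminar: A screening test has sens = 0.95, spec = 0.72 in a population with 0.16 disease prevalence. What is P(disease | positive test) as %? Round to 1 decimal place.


PPV = (sens * prev) / (sens * prev + (1-spec) * (1-prev))
Numerator = 0.95 * 0.16 = 0.152
P(positive and no disease) = (1 - spec) * (1 - prev) = (1 - 0.72) * (1 - 0.16) = 0.2352
Denominator = 0.152 + 0.2352 = 0.3872
PPV = 0.152 / 0.3872 = 0.392562
As percentage = 39.3


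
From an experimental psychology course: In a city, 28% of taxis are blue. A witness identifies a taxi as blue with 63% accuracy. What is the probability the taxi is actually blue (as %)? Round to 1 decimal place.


P(blue | says blue) = P(says blue | blue)*P(blue) / [P(says blue | blue)*P(blue) + P(says blue | not blue)*P(not blue)]
Numerator = 0.63 * 0.28 = 0.1764
False identification = 0.37 * 0.72 = 0.2664
P = 0.1764 / (0.1764 + 0.2664)
= 0.1764 / 0.4428
As percentage = 39.8


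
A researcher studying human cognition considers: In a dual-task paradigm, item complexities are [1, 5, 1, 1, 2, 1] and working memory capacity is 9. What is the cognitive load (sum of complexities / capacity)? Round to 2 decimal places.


Total complexity = 1 + 5 + 1 + 1 + 2 + 1 = 11
Load = total / capacity = 11 / 9
= 1.22


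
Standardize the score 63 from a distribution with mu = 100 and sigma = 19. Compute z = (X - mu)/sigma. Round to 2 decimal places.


z = (X - mu) / sigma
= (63 - 100) / 19
= -37 / 19
= -1.95


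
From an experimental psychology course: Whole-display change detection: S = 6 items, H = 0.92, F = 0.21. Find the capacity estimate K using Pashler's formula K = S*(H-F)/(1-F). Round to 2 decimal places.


K = S * (H - F) / (1 - F)
H - F = 0.71
1 - F = 0.79
K = 6 * 0.71 / 0.79
= 5.39


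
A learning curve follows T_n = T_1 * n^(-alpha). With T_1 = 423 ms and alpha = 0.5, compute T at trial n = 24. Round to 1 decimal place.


T_n = 423 * 24^(-0.5)
24^(-0.5) = 0.204124
T_n = 423 * 0.204124
= 86.3 ms


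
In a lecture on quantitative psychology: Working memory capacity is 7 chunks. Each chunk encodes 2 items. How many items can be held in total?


Total items = chunks * items_per_chunk
= 7 * 2
= 14


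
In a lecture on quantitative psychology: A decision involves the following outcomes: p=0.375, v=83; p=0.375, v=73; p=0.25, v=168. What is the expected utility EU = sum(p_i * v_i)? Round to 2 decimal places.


EU = sum(p_i * v_i)
0.375 * 83 = 31.125
0.375 * 73 = 27.375
0.25 * 168 = 42.0
EU = 31.125 + 27.375 + 42.0
= 100.50


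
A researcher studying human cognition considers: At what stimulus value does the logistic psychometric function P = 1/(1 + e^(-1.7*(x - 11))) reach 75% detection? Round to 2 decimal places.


At P = 0.75: 0.75 = 1/(1 + e^(-k*(x-x0)))
Solving: e^(-k*(x-x0)) = 1/3
x = x0 + ln(3)/k
ln(3) = 1.0986
x = 11 + 1.0986/1.7
= 11 + 0.6462
= 11.65


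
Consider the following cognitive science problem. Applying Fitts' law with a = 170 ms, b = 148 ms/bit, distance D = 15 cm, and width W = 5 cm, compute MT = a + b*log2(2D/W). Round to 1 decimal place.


MT = 170 + 148 * log2(2*15/5)
2D/W = 6.0
log2(6.0) = 2.585
MT = 170 + 148 * 2.585
= 552.6 ms


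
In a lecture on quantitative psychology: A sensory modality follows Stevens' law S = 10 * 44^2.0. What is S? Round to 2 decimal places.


S = 10 * 44^2.0
44^2.0 = 1936.0
S = 10 * 1936.0
= 19360.00


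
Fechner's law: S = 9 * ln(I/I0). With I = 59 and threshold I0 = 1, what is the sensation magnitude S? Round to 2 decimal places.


S = 9 * ln(59/1)
I/I0 = 59.0
ln(59.0) = 4.0775
S = 9 * 4.0775
= 36.70


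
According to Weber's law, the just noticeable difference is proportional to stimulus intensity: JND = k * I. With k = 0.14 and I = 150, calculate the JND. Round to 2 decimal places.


JND = k * I
JND = 0.14 * 150
= 21.00


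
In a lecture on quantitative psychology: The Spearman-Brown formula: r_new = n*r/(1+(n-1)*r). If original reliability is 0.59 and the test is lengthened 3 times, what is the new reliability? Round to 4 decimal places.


r_new = n*r / (1 + (n-1)*r)
Numerator = 3 * 0.59 = 1.77
Denominator = 1 + 2 * 0.59 = 2.18
r_new = 1.77 / 2.18
= 0.8119


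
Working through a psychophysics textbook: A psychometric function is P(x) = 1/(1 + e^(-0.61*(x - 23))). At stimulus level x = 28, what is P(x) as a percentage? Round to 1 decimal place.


P(x) = 1/(1 + e^(-0.61*(28 - 23)))
Exponent = -0.61 * 5 = -3.05
e^(-3.05) = 0.047359
P = 1/(1 + 0.047359) = 0.954782
Percentage = 95.5


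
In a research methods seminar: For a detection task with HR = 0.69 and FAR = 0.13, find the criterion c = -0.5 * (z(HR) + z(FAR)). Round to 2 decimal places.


c = -0.5 * (z(HR) + z(FAR))
z(0.69) = 0.4959
z(0.13) = -1.1264
c = -0.5 * (0.4959 + -1.1264)
= -0.5 * -0.6305
= 0.32


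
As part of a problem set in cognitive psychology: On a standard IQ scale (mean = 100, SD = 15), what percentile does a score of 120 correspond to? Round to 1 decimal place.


z = (IQ - mean) / SD
z = (120 - 100) / 15 = 1.3333
Percentile = Phi(1.3333) * 100
Phi(1.3333) = 0.908783
= 90.9


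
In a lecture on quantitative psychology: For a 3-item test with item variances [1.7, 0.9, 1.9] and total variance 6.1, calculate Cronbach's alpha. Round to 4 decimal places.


alpha = (k/(k-1)) * (1 - sum(s_i^2)/s_total^2)
sum(item variances) = 4.5
k/(k-1) = 3/2 = 1.5
1 - 4.5/6.1 = 1 - 0.737705 = 0.262295
alpha = 1.5 * 0.262295
= 0.3934


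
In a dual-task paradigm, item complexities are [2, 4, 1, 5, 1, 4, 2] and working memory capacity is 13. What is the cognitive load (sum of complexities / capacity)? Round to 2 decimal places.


Total complexity = 2 + 4 + 1 + 5 + 1 + 4 + 2 = 19
Load = total / capacity = 19 / 13
= 1.46


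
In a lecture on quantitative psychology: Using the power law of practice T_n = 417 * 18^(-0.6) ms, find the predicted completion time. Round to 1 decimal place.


T_n = 417 * 18^(-0.6)
18^(-0.6) = 0.176537
T_n = 417 * 0.176537
= 73.6 ms


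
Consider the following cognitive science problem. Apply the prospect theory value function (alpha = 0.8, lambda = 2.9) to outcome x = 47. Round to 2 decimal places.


Since x = 47 >= 0, use v(x) = x^0.8
47^0.8 = 21.761
v(47) = 21.76


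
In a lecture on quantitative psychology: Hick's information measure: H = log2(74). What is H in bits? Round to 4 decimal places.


H = log2(n)
H = log2(74)
= 6.2095


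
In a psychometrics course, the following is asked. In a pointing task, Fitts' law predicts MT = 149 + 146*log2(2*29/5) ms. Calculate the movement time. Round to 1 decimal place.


MT = 149 + 146 * log2(2*29/5)
2D/W = 11.6
log2(11.6) = 3.5361
MT = 149 + 146 * 3.5361
= 665.3 ms


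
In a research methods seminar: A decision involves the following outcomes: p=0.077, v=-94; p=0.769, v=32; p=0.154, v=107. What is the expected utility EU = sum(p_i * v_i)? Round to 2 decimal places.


EU = sum(p_i * v_i)
0.077 * -94 = -7.238
0.769 * 32 = 24.608
0.154 * 107 = 16.478
EU = -7.238 + 24.608 + 16.478
= 33.85


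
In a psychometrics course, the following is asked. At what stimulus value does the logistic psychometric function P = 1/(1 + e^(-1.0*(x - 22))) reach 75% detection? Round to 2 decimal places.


At P = 0.75: 0.75 = 1/(1 + e^(-k*(x-x0)))
Solving: e^(-k*(x-x0)) = 1/3
x = x0 + ln(3)/k
ln(3) = 1.0986
x = 22 + 1.0986/1.0
= 22 + 1.0986
= 23.10


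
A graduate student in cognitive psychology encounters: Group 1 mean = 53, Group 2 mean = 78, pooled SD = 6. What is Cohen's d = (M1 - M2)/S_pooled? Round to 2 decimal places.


Cohen's d = (M1 - M2) / S_pooled
= (53 - 78) / 6
= -25 / 6
= -4.17


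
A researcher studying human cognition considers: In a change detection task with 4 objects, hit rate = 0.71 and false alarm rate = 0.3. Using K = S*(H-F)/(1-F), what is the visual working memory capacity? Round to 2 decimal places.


K = S * (H - F) / (1 - F)
H - F = 0.41
1 - F = 0.7
K = 4 * 0.41 / 0.7
= 2.34


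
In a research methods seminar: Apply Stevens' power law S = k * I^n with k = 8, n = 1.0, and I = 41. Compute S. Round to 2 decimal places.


S = 8 * 41^1.0
41^1.0 = 41.0
S = 8 * 41.0
= 328.00


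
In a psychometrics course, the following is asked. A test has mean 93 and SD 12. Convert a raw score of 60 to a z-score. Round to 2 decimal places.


z = (X - mu) / sigma
= (60 - 93) / 12
= -33 / 12
= -2.75


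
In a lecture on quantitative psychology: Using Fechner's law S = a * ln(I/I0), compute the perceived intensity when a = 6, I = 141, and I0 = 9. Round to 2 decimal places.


S = 6 * ln(141/9)
I/I0 = 15.666667
ln(15.666667) = 2.7515
S = 6 * 2.7515
= 16.51


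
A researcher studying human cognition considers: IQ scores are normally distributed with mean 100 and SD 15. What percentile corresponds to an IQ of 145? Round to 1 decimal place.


z = (IQ - mean) / SD
z = (145 - 100) / 15 = 3.0
Percentile = Phi(3.0) * 100
Phi(3.0) = 0.99865
= 99.9


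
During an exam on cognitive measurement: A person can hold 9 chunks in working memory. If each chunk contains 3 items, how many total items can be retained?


Total items = chunks * items_per_chunk
= 9 * 3
= 27


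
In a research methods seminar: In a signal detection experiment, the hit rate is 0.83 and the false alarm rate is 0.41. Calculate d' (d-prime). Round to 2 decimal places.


d' = z(HR) - z(FAR)
z(0.83) = 0.9542
z(0.41) = -0.2275
d' = 0.9542 - -0.2275
= 1.18


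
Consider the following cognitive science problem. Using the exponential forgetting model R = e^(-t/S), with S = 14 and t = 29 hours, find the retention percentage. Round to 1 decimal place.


R = e^(-t/S)
-t/S = -29/14 = -2.071429
R = e^(-2.071429) = 0.126006
Percentage = 0.126006 * 100
= 12.6


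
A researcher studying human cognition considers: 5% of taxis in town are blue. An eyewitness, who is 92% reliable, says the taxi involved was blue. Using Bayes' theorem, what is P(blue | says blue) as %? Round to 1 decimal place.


P(blue | says blue) = P(says blue | blue)*P(blue) / [P(says blue | blue)*P(blue) + P(says blue | not blue)*P(not blue)]
Numerator = 0.92 * 0.05 = 0.046
False identification = 0.08 * 0.95 = 0.076
P = 0.046 / (0.046 + 0.076)
= 0.046 / 0.122
As percentage = 37.7


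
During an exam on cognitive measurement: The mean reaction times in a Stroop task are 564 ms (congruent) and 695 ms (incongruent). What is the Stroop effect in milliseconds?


Stroop effect = RT(incongruent) - RT(congruent)
= 695 - 564
= 131 ms


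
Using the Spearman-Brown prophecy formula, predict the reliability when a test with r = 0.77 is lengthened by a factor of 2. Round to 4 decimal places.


r_new = n*r / (1 + (n-1)*r)
Numerator = 2 * 0.77 = 1.54
Denominator = 1 + 1 * 0.77 = 1.77
r_new = 1.54 / 1.77
= 0.8701


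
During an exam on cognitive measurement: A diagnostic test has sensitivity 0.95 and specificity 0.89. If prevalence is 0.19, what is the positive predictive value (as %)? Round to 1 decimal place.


PPV = (sens * prev) / (sens * prev + (1-spec) * (1-prev))
Numerator = 0.95 * 0.19 = 0.1805
P(positive and no disease) = (1 - spec) * (1 - prev) = (1 - 0.89) * (1 - 0.19) = 0.0891
Denominator = 0.1805 + 0.0891 = 0.2696
PPV = 0.1805 / 0.2696 = 0.66951
As percentage = 67.0


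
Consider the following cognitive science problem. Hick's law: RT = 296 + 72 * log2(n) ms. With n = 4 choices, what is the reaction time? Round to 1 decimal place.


RT = 296 + 72 * log2(4)
log2(4) = 2.0
RT = 296 + 72 * 2.0
= 296 + 144.0
= 440.0 ms


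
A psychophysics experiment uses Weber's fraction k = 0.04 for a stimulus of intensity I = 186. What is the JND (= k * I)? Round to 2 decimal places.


JND = k * I
JND = 0.04 * 186
= 7.44


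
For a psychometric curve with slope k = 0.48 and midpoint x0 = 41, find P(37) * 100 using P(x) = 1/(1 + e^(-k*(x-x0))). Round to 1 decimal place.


P(x) = 1/(1 + e^(-0.48*(37 - 41)))
Exponent = -0.48 * -4 = 1.92
e^(1.92) = 6.820958
P = 1/(1 + 6.820958) = 0.127862
Percentage = 12.8


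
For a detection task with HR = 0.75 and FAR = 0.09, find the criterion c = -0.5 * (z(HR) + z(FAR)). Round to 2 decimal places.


c = -0.5 * (z(HR) + z(FAR))
z(0.75) = 0.6745
z(0.09) = -1.3408
c = -0.5 * (0.6745 + -1.3408)
= -0.5 * -0.6663
= 0.33
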